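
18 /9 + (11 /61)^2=7563 /3721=2.03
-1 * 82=-82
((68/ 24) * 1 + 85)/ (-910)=-527/ 5460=-0.10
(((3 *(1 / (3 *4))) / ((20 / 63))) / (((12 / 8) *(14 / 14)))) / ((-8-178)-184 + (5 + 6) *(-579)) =-21 / 269560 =-0.00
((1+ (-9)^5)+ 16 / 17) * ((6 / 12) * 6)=-3011400 / 17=-177141.18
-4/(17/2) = -8/17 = -0.47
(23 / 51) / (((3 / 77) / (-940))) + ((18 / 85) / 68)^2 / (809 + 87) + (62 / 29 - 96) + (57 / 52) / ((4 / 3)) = -10973.69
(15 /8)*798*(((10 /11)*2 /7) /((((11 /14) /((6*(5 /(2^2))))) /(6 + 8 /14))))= 2949750 /121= 24378.10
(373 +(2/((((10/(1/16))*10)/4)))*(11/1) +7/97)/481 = 7238667/9331400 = 0.78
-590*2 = -1180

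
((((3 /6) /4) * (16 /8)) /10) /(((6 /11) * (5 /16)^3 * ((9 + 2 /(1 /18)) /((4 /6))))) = 5632 /253125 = 0.02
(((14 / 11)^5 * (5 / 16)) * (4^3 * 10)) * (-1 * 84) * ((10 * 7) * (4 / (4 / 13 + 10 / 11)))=-5481502208000 / 424589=-12910137.12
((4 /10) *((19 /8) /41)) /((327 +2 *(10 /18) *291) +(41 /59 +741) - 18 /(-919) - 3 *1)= 3090597 /185276284160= 0.00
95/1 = 95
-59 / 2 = -29.50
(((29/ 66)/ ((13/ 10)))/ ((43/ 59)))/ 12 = 8555/ 221364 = 0.04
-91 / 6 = -15.17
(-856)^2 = 732736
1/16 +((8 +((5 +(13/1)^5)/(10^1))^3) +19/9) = 921383296547863781/18000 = 51187960919325.77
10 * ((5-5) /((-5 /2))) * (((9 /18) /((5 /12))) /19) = 0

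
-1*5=-5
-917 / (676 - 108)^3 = -917 / 183250432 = -0.00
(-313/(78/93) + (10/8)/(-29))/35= -562839/52780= -10.66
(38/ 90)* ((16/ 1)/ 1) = 304/ 45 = 6.76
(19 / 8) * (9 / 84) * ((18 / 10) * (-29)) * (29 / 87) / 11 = -4959 / 12320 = -0.40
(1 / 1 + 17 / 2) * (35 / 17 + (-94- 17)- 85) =-62643 / 34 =-1842.44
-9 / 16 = -0.56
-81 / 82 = -0.99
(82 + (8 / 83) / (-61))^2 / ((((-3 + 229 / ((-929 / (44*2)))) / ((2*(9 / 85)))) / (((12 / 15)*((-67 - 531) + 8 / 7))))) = 48166320179304069696 / 1749352404300725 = 27533.80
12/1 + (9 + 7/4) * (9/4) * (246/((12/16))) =15891/2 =7945.50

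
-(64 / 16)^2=-16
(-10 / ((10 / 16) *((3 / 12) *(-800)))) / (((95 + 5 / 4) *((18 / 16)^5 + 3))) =262144 / 1514522625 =0.00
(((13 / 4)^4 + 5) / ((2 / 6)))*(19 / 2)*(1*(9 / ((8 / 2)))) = 15308433 / 2048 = 7474.82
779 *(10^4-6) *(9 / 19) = 3687786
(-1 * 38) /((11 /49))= -1862 /11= -169.27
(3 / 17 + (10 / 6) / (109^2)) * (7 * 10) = 7490980 / 605931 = 12.36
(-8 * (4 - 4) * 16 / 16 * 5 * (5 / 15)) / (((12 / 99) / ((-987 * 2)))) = 0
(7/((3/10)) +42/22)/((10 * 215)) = 833/70950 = 0.01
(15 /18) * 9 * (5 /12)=25 /8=3.12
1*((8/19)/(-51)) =-8/969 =-0.01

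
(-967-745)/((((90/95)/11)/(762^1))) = -45441616/3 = -15147205.33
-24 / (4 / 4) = -24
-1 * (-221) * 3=663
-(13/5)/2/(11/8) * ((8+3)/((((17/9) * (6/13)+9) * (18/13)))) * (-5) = 4394/1155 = 3.80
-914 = -914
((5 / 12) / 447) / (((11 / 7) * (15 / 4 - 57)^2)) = 140 / 669238119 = 0.00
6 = 6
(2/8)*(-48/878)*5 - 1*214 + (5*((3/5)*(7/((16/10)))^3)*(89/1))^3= 658583284182968979402847/58921582592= 11177284370369.02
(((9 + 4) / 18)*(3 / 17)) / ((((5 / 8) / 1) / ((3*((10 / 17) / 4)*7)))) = 182 / 289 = 0.63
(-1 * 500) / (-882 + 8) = 250 / 437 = 0.57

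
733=733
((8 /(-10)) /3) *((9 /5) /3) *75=-12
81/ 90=9/ 10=0.90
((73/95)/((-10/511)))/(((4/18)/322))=-54052047/950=-56896.89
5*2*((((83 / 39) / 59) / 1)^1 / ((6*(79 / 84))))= 11620 / 181779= 0.06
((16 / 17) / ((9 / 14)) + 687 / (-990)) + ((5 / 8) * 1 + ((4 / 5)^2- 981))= -329519581 / 336600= -978.96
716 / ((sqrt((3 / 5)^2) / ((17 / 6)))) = 30430 / 9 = 3381.11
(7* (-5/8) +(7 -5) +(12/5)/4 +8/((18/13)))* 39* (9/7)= 56199/280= 200.71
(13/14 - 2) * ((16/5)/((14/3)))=-36/49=-0.73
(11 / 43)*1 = 11 / 43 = 0.26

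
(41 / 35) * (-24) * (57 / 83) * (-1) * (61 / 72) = 47519 / 2905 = 16.36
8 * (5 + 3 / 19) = 784 / 19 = 41.26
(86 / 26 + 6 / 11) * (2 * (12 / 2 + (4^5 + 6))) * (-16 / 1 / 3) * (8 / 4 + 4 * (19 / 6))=-73067008 / 117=-624504.34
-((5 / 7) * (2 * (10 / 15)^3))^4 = -40960000 / 1275989841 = -0.03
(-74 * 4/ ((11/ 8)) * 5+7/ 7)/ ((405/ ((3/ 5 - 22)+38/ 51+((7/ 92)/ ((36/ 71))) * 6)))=45119749/ 860200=52.45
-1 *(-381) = 381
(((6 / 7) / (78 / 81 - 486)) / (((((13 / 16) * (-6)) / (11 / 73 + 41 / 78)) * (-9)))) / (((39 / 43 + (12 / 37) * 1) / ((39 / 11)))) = -6126941 / 78112187153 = -0.00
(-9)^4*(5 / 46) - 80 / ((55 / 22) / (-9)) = 46053 / 46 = 1001.15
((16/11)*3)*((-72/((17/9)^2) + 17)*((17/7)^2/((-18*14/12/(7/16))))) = 1.71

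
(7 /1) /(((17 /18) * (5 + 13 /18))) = 2268 /1751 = 1.30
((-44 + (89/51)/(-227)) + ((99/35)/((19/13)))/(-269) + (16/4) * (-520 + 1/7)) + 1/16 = -2123.38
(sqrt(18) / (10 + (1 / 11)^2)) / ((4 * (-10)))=-363 * sqrt(2) / 48440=-0.01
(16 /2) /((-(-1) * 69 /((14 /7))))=0.23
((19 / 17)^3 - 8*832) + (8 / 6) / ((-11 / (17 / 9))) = -9710472577 / 1459161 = -6654.83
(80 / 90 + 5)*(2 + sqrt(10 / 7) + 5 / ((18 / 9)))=33.54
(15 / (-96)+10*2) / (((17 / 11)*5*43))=1397 / 23392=0.06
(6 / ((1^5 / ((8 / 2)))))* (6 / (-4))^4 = 243 / 2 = 121.50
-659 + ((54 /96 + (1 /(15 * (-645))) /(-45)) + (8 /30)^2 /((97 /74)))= -444870877433 /675702000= -658.38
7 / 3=2.33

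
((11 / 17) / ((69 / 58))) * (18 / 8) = 957 / 782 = 1.22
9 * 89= 801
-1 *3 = -3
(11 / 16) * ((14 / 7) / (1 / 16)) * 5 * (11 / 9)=1210 / 9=134.44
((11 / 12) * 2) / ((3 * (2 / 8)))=22 / 9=2.44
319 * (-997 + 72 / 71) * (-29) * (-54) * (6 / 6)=-35325961110 / 71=-497548748.03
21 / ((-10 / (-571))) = 11991 / 10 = 1199.10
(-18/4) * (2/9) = -1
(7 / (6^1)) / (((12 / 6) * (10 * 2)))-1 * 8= -1913 / 240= -7.97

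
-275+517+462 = 704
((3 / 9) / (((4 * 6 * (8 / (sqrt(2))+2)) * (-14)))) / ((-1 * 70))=-1 / 987840+sqrt(2) / 493920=0.00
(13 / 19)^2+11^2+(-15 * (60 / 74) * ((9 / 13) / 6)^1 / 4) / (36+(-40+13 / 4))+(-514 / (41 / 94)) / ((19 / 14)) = -5313742861 / 7119281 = -746.39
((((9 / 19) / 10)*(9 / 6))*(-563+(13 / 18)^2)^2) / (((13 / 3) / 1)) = 33212511049 / 6402240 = 5187.64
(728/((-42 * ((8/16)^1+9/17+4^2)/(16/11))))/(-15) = 28288/286605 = 0.10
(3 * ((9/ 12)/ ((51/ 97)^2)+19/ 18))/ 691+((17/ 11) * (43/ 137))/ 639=13169655995/ 769218980508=0.02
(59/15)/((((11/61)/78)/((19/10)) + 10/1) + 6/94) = 41780791/106913290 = 0.39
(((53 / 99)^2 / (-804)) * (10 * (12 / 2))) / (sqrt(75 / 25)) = -14045 * sqrt(3) / 1970001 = -0.01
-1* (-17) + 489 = 506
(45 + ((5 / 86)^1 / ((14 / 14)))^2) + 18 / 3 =377221 / 7396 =51.00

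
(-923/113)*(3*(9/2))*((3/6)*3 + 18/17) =-282.16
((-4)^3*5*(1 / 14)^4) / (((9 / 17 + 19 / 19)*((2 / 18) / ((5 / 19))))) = -7650 / 593047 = -0.01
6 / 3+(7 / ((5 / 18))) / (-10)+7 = 162 / 25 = 6.48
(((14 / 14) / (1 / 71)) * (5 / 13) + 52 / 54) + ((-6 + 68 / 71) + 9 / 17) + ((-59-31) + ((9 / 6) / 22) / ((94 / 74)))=-57989255761 / 876122676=-66.19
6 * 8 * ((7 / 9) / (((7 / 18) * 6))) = 16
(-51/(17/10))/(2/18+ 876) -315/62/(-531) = -142337/5768666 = -0.02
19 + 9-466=-438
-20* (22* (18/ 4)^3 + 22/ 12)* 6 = -240790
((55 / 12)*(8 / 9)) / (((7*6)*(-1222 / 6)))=-55 / 115479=-0.00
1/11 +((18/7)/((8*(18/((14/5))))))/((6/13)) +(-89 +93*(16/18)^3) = -2510897/106920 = -23.48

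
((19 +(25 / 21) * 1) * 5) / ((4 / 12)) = 2120 / 7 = 302.86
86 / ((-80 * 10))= -43 / 400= -0.11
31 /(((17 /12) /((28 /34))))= 5208 /289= 18.02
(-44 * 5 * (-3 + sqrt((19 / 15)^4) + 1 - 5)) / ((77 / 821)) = 3986776 / 315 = 12656.43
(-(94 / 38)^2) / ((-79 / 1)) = 2209 / 28519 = 0.08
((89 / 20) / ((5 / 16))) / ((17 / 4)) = 1424 / 425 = 3.35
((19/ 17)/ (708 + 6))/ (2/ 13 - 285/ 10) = -0.00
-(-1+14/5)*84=-756/5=-151.20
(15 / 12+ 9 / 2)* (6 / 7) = 69 / 14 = 4.93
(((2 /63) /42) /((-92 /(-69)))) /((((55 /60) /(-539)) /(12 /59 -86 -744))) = 48958 /177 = 276.60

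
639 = 639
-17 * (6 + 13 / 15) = -1751 / 15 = -116.73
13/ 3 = 4.33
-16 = -16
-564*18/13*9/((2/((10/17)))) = -456840/221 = -2067.15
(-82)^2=6724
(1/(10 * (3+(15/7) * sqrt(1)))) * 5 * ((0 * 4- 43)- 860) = -2107/24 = -87.79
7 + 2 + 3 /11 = 102 /11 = 9.27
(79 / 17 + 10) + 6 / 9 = 781 / 51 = 15.31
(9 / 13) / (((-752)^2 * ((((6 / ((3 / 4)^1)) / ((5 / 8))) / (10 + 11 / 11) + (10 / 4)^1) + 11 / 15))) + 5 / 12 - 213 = -3401472130489 / 16000652928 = -212.58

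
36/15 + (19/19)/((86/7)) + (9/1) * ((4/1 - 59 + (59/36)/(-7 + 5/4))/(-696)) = 1375091/430215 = 3.20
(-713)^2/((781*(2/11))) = 508369/142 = 3580.06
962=962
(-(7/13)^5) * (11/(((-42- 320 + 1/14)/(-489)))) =-421889314/627113877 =-0.67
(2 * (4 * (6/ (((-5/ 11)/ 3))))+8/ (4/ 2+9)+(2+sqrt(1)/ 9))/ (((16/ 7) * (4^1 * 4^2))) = -1087877/ 506880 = -2.15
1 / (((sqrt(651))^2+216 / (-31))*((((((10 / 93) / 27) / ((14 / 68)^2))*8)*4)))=1271403 / 2461817600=0.00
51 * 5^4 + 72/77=2454447/77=31875.94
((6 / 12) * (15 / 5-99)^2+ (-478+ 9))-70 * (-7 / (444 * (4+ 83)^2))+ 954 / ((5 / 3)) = 39583252351 / 8401590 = 4711.40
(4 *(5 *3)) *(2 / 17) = 120 / 17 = 7.06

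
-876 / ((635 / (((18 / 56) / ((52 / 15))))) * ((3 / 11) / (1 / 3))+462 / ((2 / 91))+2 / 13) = -375804 / 11421931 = -0.03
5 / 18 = 0.28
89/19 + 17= 412/19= 21.68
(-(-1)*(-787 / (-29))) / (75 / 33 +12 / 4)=8657 / 1682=5.15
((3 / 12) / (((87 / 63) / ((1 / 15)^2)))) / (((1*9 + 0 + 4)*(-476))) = -0.00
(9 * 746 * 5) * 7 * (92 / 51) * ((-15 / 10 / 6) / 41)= -1801590 / 697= -2584.78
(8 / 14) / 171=4 / 1197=0.00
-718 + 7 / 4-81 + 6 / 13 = -796.79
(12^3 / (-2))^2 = 746496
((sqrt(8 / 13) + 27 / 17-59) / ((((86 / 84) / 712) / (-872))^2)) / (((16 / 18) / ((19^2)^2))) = -97298978732588518244352 / 31433 + 199383153140550242304 * sqrt(26) / 24037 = -3053144851487242034.56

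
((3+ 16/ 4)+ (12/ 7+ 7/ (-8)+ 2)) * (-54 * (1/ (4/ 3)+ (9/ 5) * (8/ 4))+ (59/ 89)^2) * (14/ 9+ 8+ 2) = -133028506897/ 4990230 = -26657.79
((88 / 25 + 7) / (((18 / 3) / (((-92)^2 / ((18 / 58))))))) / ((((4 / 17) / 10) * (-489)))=-274358444 / 66015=-4156.00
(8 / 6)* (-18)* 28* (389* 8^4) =-1070727168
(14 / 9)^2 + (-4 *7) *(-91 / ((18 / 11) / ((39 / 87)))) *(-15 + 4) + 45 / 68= -1225957007 / 159732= -7675.09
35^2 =1225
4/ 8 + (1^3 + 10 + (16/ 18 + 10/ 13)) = 3079/ 234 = 13.16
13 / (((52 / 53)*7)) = 53 / 28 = 1.89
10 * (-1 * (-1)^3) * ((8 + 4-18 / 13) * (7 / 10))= 966 / 13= 74.31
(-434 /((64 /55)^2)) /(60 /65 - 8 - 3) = 8533525 /268288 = 31.81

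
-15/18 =-5/6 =-0.83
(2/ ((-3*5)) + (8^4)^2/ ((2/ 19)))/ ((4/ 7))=8367636473/ 30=278921215.77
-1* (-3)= 3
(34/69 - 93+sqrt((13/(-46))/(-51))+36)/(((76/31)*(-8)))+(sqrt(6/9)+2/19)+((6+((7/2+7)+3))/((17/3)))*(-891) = -2184555227/713184 - 31*sqrt(30498)/1426368+sqrt(6)/3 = -3062.29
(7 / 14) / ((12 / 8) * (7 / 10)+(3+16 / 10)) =10 / 113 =0.09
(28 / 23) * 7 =196 / 23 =8.52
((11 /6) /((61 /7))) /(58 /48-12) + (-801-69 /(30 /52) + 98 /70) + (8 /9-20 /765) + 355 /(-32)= -17117801389 /18417120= -929.45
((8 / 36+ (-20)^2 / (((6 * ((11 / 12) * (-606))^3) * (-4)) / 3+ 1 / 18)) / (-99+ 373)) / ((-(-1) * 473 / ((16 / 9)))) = 394943740144 / 129563123293179279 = 0.00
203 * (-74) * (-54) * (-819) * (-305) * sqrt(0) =0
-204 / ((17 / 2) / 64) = -1536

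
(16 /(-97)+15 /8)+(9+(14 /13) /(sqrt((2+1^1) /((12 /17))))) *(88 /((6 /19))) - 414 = 23408 *sqrt(17) /663+1626271 /776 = 2241.28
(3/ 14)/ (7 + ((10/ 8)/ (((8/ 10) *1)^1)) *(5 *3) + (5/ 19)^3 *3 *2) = 164616/ 23466331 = 0.01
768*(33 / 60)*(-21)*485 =-4302144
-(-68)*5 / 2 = 170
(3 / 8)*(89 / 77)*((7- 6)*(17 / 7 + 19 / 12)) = 29993 / 17248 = 1.74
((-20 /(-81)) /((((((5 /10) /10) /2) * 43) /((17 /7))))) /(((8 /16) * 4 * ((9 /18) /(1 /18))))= 6800 /219429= 0.03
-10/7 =-1.43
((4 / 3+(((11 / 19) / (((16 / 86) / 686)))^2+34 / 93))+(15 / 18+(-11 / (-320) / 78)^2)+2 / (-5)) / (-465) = -31771783753123571071 / 3241985071104000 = -9800.10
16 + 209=225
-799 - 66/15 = -4017/5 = -803.40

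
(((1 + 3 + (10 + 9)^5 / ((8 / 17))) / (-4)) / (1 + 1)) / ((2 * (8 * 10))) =-8418743 / 2048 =-4110.71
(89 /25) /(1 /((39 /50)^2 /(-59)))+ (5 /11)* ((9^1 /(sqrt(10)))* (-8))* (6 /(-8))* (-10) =-270* sqrt(10) /11 - 135369 /3687500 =-77.66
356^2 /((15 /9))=380208 /5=76041.60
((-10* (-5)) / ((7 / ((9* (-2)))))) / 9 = -100 / 7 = -14.29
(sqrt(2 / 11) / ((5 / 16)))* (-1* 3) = -48* sqrt(22) / 55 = -4.09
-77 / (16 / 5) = -385 / 16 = -24.06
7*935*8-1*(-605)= 52965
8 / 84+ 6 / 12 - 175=-7325 / 42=-174.40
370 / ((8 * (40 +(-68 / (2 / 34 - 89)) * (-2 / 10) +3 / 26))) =2272725 / 1963756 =1.16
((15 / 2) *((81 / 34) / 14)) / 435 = 81 / 27608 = 0.00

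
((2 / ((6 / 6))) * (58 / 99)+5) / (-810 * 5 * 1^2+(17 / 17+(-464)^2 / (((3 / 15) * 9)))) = 47 / 880033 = 0.00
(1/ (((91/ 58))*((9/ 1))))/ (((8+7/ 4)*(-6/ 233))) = -0.28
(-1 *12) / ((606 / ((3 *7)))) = -42 / 101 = -0.42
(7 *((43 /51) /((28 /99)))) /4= 1419 /272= 5.22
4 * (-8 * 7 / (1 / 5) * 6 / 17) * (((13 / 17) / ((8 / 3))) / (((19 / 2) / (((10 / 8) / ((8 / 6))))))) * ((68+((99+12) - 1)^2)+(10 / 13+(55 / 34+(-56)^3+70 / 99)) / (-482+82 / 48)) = -140207.38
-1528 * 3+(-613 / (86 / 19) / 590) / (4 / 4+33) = -7908145087 / 1725160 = -4584.01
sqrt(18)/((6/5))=5* sqrt(2)/2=3.54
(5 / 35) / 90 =1 / 630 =0.00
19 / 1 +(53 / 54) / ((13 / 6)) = 2276 / 117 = 19.45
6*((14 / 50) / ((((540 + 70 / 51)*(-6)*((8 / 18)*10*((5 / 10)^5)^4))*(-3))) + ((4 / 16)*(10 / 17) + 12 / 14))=46.70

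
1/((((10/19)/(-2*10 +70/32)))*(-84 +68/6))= 3249/6976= 0.47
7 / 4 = 1.75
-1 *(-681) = 681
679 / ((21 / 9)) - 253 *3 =-468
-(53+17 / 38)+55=59 / 38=1.55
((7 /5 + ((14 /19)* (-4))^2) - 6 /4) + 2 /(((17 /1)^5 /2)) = 44014161583 /5125683770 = 8.59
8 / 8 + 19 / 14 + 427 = 6011 / 14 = 429.36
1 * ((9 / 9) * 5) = 5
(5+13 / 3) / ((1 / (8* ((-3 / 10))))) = -112 / 5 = -22.40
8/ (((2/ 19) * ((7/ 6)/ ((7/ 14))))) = 228/ 7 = 32.57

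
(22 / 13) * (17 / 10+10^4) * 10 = 2200374 / 13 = 169259.54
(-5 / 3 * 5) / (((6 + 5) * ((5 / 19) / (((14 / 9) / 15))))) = -266 / 891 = -0.30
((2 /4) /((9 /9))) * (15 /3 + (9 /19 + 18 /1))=223 /19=11.74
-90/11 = -8.18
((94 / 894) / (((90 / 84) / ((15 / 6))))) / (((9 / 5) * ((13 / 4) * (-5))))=-1316 / 156897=-0.01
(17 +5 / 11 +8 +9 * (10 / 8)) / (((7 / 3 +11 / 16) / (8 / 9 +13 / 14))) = 147934 / 6699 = 22.08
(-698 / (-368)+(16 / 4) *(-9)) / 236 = -6275 / 43424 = -0.14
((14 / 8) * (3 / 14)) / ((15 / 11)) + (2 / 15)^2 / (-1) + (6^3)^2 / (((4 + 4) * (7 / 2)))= 20998441 / 12600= 1666.54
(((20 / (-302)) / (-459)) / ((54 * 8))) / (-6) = -5 / 89824464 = -0.00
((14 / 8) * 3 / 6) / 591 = 7 / 4728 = 0.00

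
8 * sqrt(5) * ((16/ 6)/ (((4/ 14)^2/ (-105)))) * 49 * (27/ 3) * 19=-229919760 * sqrt(5)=-514116212.73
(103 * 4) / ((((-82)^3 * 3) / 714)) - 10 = -701467 / 68921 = -10.18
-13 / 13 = -1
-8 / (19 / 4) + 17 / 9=35 / 171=0.20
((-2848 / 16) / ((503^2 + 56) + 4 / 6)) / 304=-267 / 115397944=-0.00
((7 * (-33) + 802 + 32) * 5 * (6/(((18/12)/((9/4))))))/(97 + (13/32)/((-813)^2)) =573932602080/2051647789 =279.74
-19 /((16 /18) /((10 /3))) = -285 /4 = -71.25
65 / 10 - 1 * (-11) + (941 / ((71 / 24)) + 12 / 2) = 48505 / 142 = 341.58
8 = 8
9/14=0.64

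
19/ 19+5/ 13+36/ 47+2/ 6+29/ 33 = 67802/ 20163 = 3.36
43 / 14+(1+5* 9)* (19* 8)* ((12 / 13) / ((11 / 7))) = 8228741 / 2002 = 4110.26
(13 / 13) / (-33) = -1 / 33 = -0.03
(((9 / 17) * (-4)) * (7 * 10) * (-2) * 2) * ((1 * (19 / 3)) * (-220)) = -14044800 / 17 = -826164.71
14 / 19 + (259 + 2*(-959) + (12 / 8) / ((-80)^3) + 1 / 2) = -1657.76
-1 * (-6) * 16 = 96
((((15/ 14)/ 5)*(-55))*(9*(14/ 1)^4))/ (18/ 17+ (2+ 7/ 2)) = -138544560/ 223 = -621276.05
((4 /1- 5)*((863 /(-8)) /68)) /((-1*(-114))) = 863 /62016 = 0.01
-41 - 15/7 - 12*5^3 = -1543.14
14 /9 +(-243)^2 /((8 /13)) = 6908845 /72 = 95956.18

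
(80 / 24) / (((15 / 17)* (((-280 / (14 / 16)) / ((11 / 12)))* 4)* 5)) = -187 / 345600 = -0.00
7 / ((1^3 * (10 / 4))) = 14 / 5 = 2.80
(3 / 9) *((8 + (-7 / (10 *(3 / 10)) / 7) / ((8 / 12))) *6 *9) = 135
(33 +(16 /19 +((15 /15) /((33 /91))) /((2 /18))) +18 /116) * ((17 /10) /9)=12120337 /1090980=11.11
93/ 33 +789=8710/ 11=791.82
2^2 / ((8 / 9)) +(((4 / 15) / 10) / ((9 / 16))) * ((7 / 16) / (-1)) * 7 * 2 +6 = 13783 / 1350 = 10.21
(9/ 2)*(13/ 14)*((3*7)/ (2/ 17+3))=28.15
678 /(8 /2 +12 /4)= 678 /7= 96.86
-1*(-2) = 2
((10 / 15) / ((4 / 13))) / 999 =13 / 5994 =0.00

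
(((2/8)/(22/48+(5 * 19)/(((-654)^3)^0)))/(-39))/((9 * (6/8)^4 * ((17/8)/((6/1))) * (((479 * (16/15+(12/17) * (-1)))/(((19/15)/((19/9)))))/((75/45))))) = -10240/26577664191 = -0.00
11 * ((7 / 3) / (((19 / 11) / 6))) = 89.16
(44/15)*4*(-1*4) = -704/15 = -46.93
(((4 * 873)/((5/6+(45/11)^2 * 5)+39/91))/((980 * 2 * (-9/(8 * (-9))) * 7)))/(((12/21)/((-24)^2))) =365067648/15108205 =24.16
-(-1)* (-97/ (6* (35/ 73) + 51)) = -7081/ 3933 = -1.80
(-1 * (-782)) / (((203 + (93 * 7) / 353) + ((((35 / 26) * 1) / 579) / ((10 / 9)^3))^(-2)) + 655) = 798711772446 / 356424394418525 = 0.00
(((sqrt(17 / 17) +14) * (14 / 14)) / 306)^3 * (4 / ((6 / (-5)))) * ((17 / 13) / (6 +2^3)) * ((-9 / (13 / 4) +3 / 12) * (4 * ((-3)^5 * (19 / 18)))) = -1555625 / 16410576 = -0.09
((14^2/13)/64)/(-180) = -49/37440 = -0.00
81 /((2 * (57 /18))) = 243 /19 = 12.79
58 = 58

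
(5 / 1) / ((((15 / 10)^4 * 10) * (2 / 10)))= 40 / 81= 0.49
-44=-44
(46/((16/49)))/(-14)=-161/16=-10.06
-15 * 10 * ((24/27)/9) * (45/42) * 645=-215000/21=-10238.10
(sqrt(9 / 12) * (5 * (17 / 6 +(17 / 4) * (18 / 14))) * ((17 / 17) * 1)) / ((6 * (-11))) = -3485 * sqrt(3) / 11088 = -0.54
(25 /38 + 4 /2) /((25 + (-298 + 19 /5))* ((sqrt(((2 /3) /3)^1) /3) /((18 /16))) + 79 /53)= -618633148680* sqrt(2) /12357266192933 - 69364040175 /24714532385866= -0.07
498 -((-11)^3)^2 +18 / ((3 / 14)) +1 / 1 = -1770978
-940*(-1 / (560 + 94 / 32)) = 15040 / 9007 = 1.67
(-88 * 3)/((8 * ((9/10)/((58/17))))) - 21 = -7451/51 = -146.10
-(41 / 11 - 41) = 410 / 11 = 37.27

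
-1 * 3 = -3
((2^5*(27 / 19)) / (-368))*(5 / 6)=-45 / 437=-0.10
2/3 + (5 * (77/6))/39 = 541/234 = 2.31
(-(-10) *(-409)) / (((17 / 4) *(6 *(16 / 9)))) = -6135 / 68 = -90.22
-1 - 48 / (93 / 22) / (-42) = -475 / 651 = -0.73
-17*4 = -68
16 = 16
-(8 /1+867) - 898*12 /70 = -36013 /35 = -1028.94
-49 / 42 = -7 / 6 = -1.17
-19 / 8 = -2.38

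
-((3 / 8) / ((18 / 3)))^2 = -1 / 256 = -0.00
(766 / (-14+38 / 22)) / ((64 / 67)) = -282271 / 4320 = -65.34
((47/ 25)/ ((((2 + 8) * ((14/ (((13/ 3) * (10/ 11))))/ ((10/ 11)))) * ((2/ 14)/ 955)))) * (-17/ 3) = -1983917/ 1089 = -1821.78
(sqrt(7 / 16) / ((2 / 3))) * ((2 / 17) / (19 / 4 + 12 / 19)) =57 * sqrt(7) / 6953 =0.02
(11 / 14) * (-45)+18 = -243 / 14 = -17.36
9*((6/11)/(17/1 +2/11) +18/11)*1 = 1156/77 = 15.01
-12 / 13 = -0.92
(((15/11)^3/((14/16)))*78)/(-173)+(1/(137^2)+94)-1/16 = 92.63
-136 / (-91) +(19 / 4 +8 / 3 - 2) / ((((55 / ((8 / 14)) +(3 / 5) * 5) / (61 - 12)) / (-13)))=-3605879 / 108381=-33.27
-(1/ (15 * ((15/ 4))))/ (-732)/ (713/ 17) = 17/ 29357775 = 0.00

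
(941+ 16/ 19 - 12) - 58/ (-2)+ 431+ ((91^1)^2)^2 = 1302950666/ 19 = 68576350.84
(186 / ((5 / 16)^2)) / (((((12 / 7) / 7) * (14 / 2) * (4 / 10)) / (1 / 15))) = 13888 / 75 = 185.17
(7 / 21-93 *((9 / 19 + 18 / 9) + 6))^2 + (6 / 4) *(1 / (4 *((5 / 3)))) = 80640429241 / 129960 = 620501.92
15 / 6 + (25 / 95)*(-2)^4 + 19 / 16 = 7.90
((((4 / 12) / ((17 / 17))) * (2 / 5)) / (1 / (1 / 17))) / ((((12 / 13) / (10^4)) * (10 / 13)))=16900 / 153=110.46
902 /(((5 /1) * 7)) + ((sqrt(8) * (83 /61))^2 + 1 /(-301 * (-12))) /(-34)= 8269760389 /326406120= 25.34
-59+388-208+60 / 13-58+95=2114 / 13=162.62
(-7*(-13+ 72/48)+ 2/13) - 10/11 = 22807/286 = 79.74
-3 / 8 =-0.38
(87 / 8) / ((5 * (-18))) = -29 / 240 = -0.12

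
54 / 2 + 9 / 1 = 36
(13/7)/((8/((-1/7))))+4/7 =211/392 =0.54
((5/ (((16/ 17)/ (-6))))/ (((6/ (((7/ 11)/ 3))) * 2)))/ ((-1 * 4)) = 595/ 4224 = 0.14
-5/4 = -1.25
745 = 745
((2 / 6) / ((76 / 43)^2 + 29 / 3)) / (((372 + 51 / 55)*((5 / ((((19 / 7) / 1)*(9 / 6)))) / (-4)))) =-17974 / 78966237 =-0.00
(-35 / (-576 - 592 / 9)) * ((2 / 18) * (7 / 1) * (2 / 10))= 49 / 5776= 0.01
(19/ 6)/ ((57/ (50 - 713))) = -36.83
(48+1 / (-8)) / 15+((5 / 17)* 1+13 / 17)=4.25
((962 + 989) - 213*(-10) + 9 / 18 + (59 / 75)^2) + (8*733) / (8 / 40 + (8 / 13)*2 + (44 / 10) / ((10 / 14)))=134734355879 / 27753750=4854.64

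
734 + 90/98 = 36011/49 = 734.92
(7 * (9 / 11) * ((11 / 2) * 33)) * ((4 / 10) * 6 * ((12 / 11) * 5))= 13608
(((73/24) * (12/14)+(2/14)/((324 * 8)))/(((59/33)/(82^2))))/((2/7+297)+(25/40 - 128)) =15903941/275589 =57.71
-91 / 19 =-4.79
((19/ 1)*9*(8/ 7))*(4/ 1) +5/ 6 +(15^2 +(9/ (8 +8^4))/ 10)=10720309/ 10640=1007.55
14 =14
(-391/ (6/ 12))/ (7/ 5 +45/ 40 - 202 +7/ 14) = 31280/ 7959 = 3.93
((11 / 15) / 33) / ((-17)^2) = 1 / 13005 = 0.00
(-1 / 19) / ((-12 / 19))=1 / 12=0.08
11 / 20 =0.55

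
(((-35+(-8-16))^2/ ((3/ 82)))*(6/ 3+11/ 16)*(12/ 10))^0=1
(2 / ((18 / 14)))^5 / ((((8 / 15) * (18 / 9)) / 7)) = 1176490 / 19683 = 59.77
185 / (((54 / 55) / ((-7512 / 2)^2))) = 7974676600 / 3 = 2658225533.33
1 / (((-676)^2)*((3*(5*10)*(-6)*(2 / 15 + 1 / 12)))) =-1 / 89110320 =-0.00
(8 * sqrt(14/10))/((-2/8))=-32 * sqrt(35)/5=-37.86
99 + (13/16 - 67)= 525/16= 32.81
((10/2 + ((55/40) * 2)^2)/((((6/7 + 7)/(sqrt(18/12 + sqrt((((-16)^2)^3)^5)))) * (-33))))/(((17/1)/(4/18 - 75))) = 315637 * sqrt(4611686018427387910)/2962080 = 228834230.07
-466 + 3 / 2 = -464.50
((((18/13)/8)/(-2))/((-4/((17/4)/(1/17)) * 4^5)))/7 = 2601/11927552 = 0.00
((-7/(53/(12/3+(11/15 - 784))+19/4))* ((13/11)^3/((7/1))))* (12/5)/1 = -1232675184/1456852705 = -0.85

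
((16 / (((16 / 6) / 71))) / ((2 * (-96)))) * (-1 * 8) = 71 / 4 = 17.75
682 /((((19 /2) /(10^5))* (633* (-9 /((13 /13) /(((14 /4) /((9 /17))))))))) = -272800000 /1431213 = -190.61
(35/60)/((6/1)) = 0.10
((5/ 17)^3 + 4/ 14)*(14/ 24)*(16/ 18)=2378/ 14739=0.16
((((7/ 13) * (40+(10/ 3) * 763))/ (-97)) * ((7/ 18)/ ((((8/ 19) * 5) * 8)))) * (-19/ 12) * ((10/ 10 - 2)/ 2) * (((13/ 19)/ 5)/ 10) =-28861/ 8045568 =-0.00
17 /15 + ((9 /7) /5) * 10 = 389 /105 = 3.70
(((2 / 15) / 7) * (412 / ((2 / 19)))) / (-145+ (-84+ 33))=-1957 / 5145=-0.38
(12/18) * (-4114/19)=-8228/57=-144.35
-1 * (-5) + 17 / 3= 32 / 3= 10.67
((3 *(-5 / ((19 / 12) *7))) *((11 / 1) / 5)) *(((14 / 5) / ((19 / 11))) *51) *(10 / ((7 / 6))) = -5331744 / 2527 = -2109.91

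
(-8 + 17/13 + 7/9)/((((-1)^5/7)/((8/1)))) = 38752/117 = 331.21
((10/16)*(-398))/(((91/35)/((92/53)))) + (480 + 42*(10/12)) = 240410/689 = 348.93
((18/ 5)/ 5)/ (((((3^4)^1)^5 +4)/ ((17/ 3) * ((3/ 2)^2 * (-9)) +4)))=-3987/ 174339220250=-0.00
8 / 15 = 0.53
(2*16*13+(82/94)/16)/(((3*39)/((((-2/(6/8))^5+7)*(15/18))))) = -344681755/909792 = -378.86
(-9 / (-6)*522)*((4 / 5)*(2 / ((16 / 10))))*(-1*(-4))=3132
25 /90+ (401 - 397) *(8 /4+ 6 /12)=185 /18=10.28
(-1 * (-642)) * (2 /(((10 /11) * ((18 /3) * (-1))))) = -1177 /5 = -235.40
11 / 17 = 0.65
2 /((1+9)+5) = 2 /15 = 0.13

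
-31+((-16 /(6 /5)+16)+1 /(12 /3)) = -28.08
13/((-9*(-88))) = 13/792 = 0.02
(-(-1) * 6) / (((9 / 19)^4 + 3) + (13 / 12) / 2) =18766224 / 11234749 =1.67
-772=-772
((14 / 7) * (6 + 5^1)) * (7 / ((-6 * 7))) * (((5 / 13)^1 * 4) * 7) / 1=-1540 / 39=-39.49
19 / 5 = 3.80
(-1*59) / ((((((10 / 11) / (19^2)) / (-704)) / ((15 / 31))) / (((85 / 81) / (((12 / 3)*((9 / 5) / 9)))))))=8762408600 / 837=10468827.48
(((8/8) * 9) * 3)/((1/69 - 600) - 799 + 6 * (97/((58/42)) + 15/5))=-54027/1920034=-0.03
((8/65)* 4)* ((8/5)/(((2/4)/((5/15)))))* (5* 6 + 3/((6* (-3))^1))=45824/2925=15.67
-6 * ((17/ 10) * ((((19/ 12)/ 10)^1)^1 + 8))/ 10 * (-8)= 16643/ 250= 66.57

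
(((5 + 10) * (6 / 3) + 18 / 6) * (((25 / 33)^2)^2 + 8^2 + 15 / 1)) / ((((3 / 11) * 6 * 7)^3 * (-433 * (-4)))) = 5879899 / 5846598954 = 0.00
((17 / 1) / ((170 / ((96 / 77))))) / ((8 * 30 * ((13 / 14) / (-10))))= -4 / 715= -0.01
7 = 7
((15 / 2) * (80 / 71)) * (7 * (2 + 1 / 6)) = 9100 / 71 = 128.17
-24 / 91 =-0.26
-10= -10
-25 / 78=-0.32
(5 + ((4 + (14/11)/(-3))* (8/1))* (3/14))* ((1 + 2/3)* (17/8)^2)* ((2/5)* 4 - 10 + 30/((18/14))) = 247673/198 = 1250.87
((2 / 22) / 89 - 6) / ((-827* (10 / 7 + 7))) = 41111 / 47768347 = 0.00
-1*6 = -6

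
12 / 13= 0.92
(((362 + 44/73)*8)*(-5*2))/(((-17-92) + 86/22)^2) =-16014350/6097033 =-2.63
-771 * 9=-6939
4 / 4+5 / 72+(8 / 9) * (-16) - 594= -43715 / 72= -607.15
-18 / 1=-18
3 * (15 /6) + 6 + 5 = 37 /2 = 18.50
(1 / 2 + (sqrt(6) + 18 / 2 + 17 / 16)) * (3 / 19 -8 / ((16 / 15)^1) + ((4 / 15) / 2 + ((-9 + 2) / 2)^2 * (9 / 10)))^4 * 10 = 5731610566174801 * sqrt(6) / 2702336256000 + 968642185683541369 / 43237380096000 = 27598.22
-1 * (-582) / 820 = 291 / 410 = 0.71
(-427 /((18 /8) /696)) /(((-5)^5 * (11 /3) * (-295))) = -396256 /10140625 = -0.04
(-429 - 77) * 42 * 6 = -127512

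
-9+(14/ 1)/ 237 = -2119/ 237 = -8.94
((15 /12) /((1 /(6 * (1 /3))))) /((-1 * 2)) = -5 /4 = -1.25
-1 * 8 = -8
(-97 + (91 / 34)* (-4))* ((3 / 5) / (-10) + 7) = -635357 / 850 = -747.48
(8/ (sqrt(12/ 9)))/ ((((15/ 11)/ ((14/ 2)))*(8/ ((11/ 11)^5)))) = 77*sqrt(3)/ 30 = 4.45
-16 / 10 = -8 / 5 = -1.60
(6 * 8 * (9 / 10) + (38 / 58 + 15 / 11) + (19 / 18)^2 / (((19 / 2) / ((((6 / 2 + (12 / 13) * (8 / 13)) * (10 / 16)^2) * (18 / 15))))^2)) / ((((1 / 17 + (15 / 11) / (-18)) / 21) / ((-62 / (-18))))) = -7787416137267179 / 40287004160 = -193298.47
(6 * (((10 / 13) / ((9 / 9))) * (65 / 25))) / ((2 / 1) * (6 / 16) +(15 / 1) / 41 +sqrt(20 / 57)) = 20528208 / 1370953-645504 * sqrt(285) / 1370953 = 7.02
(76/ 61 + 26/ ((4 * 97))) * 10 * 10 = 776850/ 5917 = 131.29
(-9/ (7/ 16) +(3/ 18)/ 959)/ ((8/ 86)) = -5089781/ 23016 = -221.14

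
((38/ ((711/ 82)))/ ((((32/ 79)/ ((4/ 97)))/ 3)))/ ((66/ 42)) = 5453/ 6402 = 0.85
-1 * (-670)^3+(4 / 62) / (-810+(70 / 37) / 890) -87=300762913.00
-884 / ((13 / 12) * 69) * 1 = -272 / 23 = -11.83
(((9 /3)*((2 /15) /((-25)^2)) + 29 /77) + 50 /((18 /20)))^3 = 1777255602460281763259831 /10156633209228515625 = 174984.72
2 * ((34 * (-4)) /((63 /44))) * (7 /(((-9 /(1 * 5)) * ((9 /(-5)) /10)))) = -2992000 /729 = -4104.25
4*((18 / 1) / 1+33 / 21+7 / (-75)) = 40904 / 525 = 77.91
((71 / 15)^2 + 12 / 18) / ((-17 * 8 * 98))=-5191 / 2998800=-0.00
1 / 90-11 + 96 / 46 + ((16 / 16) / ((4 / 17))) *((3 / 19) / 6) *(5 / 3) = -1371127 / 157320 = -8.72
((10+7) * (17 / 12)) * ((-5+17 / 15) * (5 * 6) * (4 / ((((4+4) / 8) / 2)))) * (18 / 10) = -40228.80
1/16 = 0.06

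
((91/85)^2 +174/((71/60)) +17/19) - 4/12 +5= 4495579282/29239575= 153.75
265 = 265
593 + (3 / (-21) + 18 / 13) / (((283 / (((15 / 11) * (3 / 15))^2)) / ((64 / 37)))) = 68370700421 / 115296181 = 593.00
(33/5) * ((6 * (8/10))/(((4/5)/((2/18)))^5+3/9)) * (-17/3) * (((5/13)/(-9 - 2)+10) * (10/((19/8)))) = -918000000/2358221489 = -0.39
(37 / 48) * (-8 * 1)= -37 / 6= -6.17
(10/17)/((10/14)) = 14/17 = 0.82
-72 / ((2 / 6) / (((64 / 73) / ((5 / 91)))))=-3446.53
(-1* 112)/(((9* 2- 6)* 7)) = -4/3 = -1.33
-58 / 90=-0.64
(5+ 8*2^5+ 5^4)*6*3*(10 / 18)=8860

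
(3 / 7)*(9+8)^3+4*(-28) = 13955 / 7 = 1993.57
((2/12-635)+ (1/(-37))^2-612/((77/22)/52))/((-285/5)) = 559306277/3277386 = 170.66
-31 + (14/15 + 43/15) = -136/5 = -27.20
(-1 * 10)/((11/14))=-140/11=-12.73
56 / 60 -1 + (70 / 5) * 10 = 2099 / 15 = 139.93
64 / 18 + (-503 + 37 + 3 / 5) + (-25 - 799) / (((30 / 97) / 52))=-6255167 / 45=-139003.71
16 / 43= 0.37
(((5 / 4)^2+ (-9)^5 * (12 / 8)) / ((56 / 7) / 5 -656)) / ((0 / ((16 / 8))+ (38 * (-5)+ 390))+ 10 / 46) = 32594473 / 48216192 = 0.68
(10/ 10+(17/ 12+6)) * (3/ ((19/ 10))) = 505/ 38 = 13.29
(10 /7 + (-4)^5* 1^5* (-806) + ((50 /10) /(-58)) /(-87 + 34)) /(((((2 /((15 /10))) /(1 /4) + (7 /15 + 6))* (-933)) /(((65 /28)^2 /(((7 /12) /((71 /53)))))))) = -26637454477629125 /28710733291912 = -927.79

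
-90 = -90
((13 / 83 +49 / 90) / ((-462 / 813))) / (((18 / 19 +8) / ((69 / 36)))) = -620202199 / 2346775200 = -0.26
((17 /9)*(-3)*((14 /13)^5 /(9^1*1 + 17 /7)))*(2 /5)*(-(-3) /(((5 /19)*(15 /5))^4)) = -1042585202372 /469917703125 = -2.22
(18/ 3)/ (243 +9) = 1/ 42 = 0.02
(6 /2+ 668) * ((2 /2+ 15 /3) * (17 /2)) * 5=171105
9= 9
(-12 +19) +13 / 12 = 97 / 12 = 8.08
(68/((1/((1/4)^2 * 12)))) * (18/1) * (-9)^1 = -8262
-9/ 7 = -1.29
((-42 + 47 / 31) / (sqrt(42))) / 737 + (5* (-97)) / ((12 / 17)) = -8245 / 12 - 1255* sqrt(42) / 959574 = -687.09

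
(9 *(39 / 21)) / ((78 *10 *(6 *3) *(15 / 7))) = 1 / 1800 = 0.00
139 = 139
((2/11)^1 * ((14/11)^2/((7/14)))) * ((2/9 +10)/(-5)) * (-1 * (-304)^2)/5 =6665781248/299475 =22258.22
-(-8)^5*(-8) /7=-37449.14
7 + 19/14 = 117/14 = 8.36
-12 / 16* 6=-9 / 2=-4.50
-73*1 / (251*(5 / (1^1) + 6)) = -73 / 2761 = -0.03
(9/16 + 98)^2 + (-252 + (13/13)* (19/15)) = 9463.83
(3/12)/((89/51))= 0.14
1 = 1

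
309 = 309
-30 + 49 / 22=-611 / 22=-27.77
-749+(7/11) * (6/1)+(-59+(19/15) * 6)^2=1896.78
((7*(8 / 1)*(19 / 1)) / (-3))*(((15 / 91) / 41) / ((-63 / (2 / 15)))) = 304 / 100737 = 0.00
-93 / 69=-31 / 23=-1.35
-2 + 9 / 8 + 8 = 57 / 8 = 7.12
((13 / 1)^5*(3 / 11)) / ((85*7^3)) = 1113879 / 320705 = 3.47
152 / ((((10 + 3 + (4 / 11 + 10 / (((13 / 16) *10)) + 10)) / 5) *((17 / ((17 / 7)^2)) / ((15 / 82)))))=13856700 / 7065653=1.96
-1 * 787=-787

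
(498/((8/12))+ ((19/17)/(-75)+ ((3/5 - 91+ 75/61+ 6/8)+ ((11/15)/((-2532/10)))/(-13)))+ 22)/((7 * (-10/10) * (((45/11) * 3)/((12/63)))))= -19165019257681/12701007876375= -1.51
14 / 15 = 0.93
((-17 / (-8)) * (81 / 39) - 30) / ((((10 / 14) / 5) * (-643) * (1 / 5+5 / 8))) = 31045 / 91949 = 0.34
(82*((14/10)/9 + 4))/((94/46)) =352682/2115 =166.75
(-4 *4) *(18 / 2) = -144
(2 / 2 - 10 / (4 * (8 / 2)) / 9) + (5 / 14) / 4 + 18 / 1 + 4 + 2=6305 / 252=25.02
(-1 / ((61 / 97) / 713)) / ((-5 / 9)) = 622449 / 305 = 2040.82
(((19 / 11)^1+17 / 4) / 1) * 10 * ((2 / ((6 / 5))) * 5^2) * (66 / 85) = 32875 / 17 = 1933.82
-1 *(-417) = 417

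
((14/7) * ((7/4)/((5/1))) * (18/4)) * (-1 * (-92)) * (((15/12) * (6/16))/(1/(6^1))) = 13041/16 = 815.06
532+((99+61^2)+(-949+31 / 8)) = 27255 / 8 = 3406.88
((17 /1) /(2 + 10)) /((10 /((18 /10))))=51 /200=0.26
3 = 3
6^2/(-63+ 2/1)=-36/61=-0.59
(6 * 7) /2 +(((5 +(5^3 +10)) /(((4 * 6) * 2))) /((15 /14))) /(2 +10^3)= 21.00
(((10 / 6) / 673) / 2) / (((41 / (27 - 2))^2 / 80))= 0.04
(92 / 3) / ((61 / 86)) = 7912 / 183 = 43.23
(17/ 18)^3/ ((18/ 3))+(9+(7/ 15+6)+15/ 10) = 2993053/ 174960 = 17.11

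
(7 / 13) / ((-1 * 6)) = -7 / 78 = -0.09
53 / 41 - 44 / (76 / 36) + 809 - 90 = 544872 / 779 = 699.45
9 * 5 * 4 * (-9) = -1620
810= 810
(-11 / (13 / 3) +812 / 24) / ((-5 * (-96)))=0.07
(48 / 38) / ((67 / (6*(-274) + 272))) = -32928 / 1273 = -25.87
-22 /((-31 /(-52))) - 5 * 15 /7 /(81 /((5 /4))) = -37.07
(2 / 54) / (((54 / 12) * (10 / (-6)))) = -2 / 405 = -0.00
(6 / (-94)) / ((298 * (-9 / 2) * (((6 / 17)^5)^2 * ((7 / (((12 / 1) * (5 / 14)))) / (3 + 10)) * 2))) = 131039603529185 / 20748786895872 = 6.32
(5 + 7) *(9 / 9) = 12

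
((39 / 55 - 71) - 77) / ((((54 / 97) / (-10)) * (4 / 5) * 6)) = 3928985 / 7128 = 551.20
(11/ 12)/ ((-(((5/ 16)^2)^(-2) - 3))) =-6875/ 763932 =-0.01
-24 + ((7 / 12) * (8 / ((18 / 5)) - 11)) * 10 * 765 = -235169 / 6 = -39194.83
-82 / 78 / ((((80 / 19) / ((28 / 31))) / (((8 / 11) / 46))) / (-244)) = 1330532 / 1529385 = 0.87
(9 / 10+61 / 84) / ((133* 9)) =683 / 502740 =0.00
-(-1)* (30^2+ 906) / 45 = 602 / 15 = 40.13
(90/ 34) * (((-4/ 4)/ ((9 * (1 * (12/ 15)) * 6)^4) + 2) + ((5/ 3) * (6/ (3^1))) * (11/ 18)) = 43938751435/ 4111699968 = 10.69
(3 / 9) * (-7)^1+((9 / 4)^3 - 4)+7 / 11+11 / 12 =13961 / 2112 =6.61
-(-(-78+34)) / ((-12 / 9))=33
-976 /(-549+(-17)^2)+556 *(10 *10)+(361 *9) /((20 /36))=3994377 /65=61451.95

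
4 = 4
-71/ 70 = -1.01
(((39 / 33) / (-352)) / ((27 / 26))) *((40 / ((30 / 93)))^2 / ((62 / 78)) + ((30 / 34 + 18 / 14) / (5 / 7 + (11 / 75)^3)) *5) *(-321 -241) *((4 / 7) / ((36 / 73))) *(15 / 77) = 2014358512673429585 / 253696595434128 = 7940.03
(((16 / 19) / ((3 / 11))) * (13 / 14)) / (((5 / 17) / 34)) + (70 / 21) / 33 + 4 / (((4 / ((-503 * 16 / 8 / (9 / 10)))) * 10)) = 14468416 / 65835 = 219.77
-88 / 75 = -1.17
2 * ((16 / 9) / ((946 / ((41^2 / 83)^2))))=45212176 / 29326473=1.54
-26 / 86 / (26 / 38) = -19 / 43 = -0.44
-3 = -3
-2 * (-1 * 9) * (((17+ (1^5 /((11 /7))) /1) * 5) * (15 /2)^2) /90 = 992.05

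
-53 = -53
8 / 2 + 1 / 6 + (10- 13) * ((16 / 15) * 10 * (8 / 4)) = -359 / 6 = -59.83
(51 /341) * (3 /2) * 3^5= 37179 /682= 54.51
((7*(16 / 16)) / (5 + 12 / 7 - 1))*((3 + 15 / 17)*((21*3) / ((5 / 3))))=305613 / 1700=179.77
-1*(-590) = 590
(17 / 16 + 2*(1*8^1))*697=190281 / 16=11892.56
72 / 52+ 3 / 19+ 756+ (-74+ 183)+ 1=214283 / 247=867.54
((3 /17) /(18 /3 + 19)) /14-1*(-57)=339153 /5950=57.00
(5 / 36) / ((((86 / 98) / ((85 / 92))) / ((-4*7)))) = -145775 / 35604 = -4.09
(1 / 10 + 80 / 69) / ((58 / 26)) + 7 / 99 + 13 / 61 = 34173241 / 40280130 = 0.85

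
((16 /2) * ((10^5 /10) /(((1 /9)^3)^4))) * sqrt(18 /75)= 4518872583696000 * sqrt(6)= 11068932042707470.48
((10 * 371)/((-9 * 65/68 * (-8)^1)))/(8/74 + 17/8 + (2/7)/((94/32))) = 614200888/26552097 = 23.13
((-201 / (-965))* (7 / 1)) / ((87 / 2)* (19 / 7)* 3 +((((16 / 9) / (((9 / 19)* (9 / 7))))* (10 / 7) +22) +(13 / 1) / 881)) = 12651020802 / 3300641147765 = 0.00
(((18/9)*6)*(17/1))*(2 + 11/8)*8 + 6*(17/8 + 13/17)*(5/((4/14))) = 790353/136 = 5811.42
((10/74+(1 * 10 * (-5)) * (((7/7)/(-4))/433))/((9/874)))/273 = 2296435/39363597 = 0.06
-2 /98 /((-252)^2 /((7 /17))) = -1 /7556976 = -0.00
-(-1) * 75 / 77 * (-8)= -600 / 77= -7.79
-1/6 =-0.17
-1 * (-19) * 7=133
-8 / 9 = -0.89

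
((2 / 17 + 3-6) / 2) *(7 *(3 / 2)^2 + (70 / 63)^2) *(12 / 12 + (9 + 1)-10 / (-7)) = -1117109 / 3672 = -304.22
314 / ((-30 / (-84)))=4396 / 5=879.20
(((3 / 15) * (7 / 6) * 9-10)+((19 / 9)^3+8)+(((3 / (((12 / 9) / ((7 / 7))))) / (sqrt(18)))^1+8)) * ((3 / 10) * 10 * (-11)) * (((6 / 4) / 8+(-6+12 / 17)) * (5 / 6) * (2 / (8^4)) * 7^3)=78610455 * sqrt(2) / 8912896+222972441461 / 541458432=424.27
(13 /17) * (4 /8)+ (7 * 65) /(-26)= -291 /17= -17.12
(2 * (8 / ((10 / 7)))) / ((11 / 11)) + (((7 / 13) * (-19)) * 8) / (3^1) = -3136 / 195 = -16.08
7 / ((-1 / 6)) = -42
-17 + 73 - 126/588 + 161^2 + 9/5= 1818501/70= 25978.59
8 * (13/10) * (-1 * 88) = -4576/5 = -915.20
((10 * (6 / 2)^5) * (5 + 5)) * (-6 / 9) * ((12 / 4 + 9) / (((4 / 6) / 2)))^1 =-583200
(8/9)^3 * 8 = 4096/729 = 5.62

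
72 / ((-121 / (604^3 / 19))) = -15865118208 / 2299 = -6900877.86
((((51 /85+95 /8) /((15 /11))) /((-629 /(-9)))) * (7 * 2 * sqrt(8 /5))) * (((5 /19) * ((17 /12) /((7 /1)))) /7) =5489 * sqrt(10) /984200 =0.02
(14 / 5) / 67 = 14 / 335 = 0.04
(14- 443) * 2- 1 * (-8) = -850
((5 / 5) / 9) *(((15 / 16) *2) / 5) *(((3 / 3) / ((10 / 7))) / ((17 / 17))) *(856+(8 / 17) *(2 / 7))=849 / 34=24.97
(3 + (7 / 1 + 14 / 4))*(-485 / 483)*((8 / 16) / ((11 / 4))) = -4365 / 1771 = -2.46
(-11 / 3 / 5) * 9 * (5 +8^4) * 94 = -12721302 / 5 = -2544260.40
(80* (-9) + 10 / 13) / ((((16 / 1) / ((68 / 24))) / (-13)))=79475 / 48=1655.73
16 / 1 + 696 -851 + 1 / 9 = -1250 / 9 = -138.89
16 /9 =1.78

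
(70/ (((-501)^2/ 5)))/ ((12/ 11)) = 1925/ 1506006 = 0.00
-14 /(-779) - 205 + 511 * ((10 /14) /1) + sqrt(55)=sqrt(55) + 124654 /779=167.43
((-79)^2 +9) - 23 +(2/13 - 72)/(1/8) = 73479/13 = 5652.23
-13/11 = -1.18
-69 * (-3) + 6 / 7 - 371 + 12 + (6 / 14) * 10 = -1028 / 7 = -146.86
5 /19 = 0.26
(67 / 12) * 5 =335 / 12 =27.92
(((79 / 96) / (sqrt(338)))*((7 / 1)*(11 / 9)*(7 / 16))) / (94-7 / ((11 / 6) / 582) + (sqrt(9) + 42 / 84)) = -468391*sqrt(2) / 8400278016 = -0.00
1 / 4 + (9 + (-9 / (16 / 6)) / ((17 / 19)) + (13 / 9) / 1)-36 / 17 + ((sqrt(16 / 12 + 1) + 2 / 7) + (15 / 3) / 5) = sqrt(21) / 3 + 52183 / 8568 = 7.62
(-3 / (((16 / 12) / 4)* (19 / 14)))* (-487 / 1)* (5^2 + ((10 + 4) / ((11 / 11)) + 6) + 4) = 3006738 / 19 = 158249.37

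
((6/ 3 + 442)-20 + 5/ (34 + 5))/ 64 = 16541/ 2496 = 6.63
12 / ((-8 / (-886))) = 1329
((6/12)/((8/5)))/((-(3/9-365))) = 15/17504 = 0.00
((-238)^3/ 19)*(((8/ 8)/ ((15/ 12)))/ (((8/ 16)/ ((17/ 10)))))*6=-5500358976/ 475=-11579703.11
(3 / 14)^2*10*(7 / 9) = 5 / 14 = 0.36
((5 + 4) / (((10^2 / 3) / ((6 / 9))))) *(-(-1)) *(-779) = -7011 / 50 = -140.22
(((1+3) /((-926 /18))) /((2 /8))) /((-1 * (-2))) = -72 /463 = -0.16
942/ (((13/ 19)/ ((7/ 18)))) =20881/ 39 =535.41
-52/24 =-2.17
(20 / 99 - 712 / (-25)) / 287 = 70988 / 710325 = 0.10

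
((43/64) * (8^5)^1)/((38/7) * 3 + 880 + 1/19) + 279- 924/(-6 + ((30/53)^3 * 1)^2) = 1204610409747986053/2627795603771477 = 458.41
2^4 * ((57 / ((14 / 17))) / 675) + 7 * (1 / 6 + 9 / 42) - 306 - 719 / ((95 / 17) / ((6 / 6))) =-12878399 / 29925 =-430.36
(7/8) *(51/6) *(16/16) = 119/16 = 7.44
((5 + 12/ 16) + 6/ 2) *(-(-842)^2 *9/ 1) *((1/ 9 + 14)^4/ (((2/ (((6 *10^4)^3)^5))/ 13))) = -6765528127108115627458560000000000000000000000000000000000000000000000000000000000000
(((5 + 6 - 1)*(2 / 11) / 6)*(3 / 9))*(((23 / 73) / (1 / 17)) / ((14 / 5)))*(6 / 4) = 9775 / 33726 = 0.29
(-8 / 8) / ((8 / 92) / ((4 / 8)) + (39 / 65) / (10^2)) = -11500 / 2069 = -5.56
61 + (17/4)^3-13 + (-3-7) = 7345/64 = 114.77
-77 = -77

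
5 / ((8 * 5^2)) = 1 / 40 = 0.02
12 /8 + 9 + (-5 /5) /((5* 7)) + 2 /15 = 2227 /210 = 10.60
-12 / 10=-6 / 5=-1.20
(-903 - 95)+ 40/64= -7979/8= -997.38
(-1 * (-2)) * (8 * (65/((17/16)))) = 16640/17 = 978.82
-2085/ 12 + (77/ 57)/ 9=-173.60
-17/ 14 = -1.21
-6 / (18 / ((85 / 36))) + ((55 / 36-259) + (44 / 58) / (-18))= -202250 / 783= -258.30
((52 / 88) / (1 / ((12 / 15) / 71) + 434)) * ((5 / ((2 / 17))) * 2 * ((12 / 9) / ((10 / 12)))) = 208 / 1353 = 0.15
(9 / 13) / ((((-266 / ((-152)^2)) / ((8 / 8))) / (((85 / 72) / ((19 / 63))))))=-3060 / 13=-235.38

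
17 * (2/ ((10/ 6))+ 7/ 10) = 32.30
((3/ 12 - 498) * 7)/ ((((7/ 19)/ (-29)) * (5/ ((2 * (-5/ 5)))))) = -1097041/ 10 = -109704.10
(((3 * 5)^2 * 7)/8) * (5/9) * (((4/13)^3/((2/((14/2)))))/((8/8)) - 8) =-1897875/2197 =-863.85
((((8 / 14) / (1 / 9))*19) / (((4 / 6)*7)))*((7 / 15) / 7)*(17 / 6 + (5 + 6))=4731 / 245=19.31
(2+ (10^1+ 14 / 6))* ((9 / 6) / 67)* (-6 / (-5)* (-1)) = -0.39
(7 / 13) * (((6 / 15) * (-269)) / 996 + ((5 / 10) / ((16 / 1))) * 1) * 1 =-21413 / 517920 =-0.04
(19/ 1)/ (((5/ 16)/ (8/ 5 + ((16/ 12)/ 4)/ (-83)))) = 97.04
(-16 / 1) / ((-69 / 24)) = 128 / 23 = 5.57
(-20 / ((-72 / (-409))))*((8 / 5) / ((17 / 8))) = -13088 / 153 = -85.54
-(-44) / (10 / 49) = 1078 / 5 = 215.60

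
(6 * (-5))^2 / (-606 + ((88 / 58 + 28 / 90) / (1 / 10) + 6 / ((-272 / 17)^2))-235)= -30067200 / 27484529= -1.09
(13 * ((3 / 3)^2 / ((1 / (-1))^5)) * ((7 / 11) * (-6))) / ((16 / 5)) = 1365 / 88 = 15.51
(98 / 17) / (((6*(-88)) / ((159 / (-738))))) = 2597 / 1104048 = 0.00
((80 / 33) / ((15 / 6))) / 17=32 / 561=0.06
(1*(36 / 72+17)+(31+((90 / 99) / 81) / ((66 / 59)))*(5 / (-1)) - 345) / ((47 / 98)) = -1390465405 / 1381941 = -1006.17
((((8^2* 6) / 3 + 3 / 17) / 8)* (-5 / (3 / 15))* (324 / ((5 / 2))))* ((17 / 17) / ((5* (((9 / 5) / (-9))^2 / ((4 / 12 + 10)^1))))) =-45595575 / 17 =-2682092.65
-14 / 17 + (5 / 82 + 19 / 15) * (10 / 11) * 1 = 8819 / 23001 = 0.38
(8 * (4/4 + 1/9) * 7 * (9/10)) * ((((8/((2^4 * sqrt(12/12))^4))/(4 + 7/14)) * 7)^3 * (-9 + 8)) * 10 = -12005/3131031158784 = -0.00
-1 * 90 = -90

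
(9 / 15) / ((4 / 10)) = 1.50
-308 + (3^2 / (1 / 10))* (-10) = -1208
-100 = -100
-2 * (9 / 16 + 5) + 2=-73 / 8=-9.12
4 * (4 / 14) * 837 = 6696 / 7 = 956.57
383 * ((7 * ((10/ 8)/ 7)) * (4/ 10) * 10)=1915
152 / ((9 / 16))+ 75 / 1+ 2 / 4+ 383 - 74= 11785 / 18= 654.72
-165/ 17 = -9.71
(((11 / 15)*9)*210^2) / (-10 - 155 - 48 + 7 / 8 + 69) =-465696 / 229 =-2033.61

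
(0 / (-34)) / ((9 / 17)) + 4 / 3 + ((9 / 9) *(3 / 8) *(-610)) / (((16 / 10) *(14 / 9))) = -121733 / 1344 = -90.58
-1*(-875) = 875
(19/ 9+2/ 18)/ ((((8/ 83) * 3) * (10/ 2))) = 83/ 54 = 1.54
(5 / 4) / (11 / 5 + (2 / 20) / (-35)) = 875 / 1538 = 0.57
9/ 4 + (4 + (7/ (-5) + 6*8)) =1057/ 20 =52.85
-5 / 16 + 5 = 75 / 16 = 4.69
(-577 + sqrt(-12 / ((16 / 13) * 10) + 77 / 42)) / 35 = -577 / 35 + sqrt(3090) / 2100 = -16.46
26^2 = 676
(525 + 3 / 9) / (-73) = -1576 / 219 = -7.20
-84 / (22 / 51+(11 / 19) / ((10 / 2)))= -406980 / 2651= -153.52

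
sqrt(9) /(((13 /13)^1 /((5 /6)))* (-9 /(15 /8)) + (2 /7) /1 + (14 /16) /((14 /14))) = -0.65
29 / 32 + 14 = 477 / 32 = 14.91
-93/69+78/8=773/92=8.40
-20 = -20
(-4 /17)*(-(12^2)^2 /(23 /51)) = 248832 /23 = 10818.78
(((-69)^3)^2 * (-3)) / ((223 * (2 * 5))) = -323754489243 / 2230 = -145181385.31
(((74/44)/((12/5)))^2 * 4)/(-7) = -34225/121968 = -0.28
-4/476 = -1/119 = -0.01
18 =18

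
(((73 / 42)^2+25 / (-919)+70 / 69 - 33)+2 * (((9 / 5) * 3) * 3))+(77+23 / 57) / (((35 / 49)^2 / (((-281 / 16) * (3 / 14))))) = -20103030203027 / 35421384600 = -567.54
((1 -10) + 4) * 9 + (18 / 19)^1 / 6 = -852 / 19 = -44.84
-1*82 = -82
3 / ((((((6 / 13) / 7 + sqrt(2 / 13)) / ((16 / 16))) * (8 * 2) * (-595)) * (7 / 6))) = 351 / 2946440-117 * sqrt(26) / 841840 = -0.00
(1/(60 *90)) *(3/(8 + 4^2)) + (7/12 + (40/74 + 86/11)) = 157223207/17582400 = 8.94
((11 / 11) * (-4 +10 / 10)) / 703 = -3 / 703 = -0.00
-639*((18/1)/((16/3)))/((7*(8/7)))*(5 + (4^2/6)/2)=-109269/64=-1707.33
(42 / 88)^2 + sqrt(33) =441 / 1936 + sqrt(33) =5.97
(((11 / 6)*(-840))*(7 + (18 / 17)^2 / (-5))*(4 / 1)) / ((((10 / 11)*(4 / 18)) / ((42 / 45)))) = -1393220136 / 7225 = -192833.24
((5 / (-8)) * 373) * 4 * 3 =-5595 / 2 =-2797.50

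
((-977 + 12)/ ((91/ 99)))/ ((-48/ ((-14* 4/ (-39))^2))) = 297220/ 6591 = 45.09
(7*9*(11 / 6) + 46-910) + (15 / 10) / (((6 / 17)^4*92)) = -59413247 / 79488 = -747.45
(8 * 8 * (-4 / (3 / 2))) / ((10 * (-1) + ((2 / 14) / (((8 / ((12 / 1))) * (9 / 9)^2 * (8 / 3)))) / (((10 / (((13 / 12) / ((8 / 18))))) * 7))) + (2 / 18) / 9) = 1734082560 / 101452529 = 17.09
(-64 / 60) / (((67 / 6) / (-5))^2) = -960 / 4489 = -0.21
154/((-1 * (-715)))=14/65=0.22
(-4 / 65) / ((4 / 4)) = -4 / 65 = -0.06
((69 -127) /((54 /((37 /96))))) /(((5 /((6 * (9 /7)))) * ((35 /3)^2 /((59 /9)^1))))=-63307 /2058000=-0.03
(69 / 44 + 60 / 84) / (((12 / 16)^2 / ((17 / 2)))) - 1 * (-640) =467422 / 693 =674.49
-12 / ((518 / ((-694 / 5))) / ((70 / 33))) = 2776 / 407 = 6.82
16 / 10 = 8 / 5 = 1.60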